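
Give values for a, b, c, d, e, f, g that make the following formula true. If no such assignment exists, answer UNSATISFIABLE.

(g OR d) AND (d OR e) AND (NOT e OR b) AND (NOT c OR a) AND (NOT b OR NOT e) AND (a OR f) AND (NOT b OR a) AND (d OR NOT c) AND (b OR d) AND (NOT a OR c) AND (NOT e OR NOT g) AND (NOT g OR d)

Branch on g: set g = false.
Unit clause (d) forces d = true.
Branch on e: set e = false.
Branch on c: set c = false.
Unit clause (NOT a) forces a = false.
Unit clause (f) forces f = true.
Unit clause (NOT b) forces b = false.
This assignment satisfies each clause.

a: false, b: false, c: false, d: true, e: false, f: true, g: false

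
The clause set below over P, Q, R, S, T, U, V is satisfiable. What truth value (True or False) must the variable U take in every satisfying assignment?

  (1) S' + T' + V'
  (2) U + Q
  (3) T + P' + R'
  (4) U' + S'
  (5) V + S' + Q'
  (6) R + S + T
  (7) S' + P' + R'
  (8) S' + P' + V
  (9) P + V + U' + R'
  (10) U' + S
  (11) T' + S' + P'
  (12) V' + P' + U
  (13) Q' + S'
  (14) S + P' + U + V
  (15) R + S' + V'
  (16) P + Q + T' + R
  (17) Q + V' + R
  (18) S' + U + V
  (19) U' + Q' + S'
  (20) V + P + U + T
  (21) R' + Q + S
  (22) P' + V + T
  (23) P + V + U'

False

Suppose U = 1.
(S') alone gives S = 0.
Now (S) is unsatisfied and unit — conflict.
So every satisfying assignment has U = False.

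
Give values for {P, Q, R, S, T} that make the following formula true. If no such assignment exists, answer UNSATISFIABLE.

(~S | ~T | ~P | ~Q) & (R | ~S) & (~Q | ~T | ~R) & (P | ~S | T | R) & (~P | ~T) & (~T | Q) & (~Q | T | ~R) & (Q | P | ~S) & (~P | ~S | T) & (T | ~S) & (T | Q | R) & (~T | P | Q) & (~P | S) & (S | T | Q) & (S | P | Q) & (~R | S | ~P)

Try R = 0.
(~S) alone gives S = 0.
(~P) alone gives P = 0.
(Q) alone gives Q = 1.
All clauses hold; T can take either value.

P=0; Q=1; R=0; S=0; T=1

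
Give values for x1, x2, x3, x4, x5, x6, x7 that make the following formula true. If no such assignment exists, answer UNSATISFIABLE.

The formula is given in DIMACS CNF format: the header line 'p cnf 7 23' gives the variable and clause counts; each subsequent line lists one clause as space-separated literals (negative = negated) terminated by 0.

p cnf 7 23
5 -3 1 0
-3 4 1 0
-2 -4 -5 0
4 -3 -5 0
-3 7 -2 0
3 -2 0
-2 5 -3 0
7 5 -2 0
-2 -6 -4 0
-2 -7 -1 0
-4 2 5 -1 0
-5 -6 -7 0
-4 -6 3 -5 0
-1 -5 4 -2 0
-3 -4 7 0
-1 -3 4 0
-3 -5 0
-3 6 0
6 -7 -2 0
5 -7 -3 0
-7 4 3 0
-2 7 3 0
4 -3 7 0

Try x3 = False.
(¬x2) alone gives x2 = False.
Try x7 = False.
Try x4 = False.
All clauses hold; x1, x5, x6 can take either value.

x1=True; x2=False; x3=False; x4=False; x5=True; x6=True; x7=False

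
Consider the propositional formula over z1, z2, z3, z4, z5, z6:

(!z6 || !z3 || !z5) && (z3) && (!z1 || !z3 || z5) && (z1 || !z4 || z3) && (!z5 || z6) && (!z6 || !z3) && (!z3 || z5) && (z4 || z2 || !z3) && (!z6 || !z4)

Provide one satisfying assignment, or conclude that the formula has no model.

UNSATISFIABLE

From the singleton clause (z3), z3 = true.
From the singleton clause (!z6), z6 = false.
From the singleton clause (!z5), z5 = false.
That conflicts with the unit clause (z5).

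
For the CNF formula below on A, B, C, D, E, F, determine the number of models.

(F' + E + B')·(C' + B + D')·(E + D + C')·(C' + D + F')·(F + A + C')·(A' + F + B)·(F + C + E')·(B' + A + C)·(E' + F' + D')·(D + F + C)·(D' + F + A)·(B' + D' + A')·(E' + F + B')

7

There are 2^6 = 64 truth assignments over (A, B, C, D, E, F).
Split on D. With D = 1, the clauses containing D are satisfied and D' drops from the rest; 2 of the 2^5 = 32 assignments to the other variables satisfy what remains.
With D = 0, by the same count on the reduced clause set, 5 assignments work.
Total: 2 + 5 = 7.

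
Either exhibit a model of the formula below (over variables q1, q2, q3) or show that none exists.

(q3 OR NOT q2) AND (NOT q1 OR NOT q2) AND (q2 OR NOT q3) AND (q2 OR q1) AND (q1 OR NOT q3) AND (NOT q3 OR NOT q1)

Branch on q3: set q3 = false.
(NOT q2) alone gives q2 = false.
(q1) alone gives q1 = true.
Every clause now holds.

q1 ↦ true; q2 ↦ false; q3 ↦ false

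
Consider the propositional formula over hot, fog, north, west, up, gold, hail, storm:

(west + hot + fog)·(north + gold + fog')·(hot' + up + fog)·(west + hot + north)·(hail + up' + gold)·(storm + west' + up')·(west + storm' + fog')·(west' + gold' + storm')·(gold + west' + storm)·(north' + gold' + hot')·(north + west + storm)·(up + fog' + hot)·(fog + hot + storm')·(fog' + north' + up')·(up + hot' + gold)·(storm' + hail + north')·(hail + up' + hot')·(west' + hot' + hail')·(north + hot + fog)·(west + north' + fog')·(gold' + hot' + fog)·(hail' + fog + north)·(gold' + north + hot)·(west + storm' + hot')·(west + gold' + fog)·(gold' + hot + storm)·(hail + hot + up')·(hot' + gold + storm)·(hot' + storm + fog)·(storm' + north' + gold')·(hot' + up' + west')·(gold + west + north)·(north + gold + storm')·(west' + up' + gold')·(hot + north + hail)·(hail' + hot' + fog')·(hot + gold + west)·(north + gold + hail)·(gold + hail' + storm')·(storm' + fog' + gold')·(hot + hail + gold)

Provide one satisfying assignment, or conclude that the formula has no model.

hot=1; fog=1; north=0; west=1; up=0; gold=1; hail=0; storm=0

Branch on west: set west = 1.
Branch on storm: set storm = 0.
Unit clause (up') forces up = 0.
Unit clause (gold) forces gold = 1.
Unit clause (hot) forces hot = 1.
Unit clause (fog) forces fog = 1.
Unit clause (north') forces north = 0.
Unit clause (hail') forces hail = 0.
All clauses are satisfied.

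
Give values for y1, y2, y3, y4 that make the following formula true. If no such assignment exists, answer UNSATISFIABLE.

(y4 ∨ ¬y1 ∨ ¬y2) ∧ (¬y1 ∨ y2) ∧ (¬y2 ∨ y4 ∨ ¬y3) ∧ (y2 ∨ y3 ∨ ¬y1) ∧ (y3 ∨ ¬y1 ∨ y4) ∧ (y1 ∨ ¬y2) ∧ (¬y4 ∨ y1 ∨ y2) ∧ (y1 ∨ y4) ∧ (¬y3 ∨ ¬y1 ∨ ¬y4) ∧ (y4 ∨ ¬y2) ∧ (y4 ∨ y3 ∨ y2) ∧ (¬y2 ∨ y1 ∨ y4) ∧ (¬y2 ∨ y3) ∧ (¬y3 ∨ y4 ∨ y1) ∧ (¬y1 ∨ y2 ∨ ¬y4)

UNSATISFIABLE

Case y1 = False:
Unit clause (¬y2) forces y2 = False.
Unit clause (¬y4) forces y4 = False.
But (y4) is also a unit clause — contradiction.
That branch fails; take y1 = True instead.
Unit clause (y2) forces y2 = True.
Unit clause (y4) forces y4 = True.
Unit clause (¬y3) forces y3 = False.
But (y3) is also a unit clause — contradiction.
Both values of y1 lead to a conflict.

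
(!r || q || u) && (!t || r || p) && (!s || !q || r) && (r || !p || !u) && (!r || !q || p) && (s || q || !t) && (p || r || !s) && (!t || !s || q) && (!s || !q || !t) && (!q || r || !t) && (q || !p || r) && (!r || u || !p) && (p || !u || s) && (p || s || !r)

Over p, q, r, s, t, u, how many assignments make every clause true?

9

There are 2^6 = 64 truth assignments over (p, q, r, s, t, u).
Split on t. With t = true, the clauses containing t are satisfied and !t drops from the rest; 1 of the 2^5 = 32 assignments to the other variables satisfy what remains.
With t = false, by the same count on the reduced clause set, 8 assignments work.
Total: 1 + 8 = 9.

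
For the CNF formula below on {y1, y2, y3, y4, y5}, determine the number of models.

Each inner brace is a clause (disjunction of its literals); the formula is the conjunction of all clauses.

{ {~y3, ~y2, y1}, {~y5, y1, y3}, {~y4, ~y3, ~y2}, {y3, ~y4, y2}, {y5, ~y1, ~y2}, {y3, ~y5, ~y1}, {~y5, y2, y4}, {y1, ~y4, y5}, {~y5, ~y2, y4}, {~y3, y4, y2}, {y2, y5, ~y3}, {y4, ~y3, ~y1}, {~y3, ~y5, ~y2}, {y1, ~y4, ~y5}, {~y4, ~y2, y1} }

4

There are 2^5 = 32 truth assignments over (y1, y2, y3, y4, y5).
Split on y2. With y2 = 1, the clauses containing y2 are satisfied and ~y2 drops from the rest; 1 of the 2^4 = 16 assignments to the other variables satisfy what remains.
With y2 = 0, by the same count on the reduced clause set, 3 assignments work.
(One model: y1=F, y2=F, y3=F, y4=F, y5=F.)
Total: 1 + 3 = 4.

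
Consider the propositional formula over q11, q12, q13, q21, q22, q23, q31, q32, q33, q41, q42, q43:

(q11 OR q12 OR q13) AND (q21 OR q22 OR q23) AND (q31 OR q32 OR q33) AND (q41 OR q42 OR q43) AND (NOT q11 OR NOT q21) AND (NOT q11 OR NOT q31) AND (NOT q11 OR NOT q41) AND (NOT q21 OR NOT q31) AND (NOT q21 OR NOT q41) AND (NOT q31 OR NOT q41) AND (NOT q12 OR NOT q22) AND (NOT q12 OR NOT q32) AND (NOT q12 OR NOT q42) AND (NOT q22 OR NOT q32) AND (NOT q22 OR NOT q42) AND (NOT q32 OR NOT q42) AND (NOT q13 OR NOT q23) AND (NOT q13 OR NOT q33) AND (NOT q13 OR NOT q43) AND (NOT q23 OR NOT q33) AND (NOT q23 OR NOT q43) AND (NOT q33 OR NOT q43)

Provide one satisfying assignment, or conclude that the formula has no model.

UNSATISFIABLE

Case q11 = false:
Case q12 = true:
The clause (NOT q22) is unit, so q22 = false.
The clause (NOT q32) is unit, so q32 = false.
The clause (NOT q42) is unit, so q42 = false.
Case q21 = true:
The clause (NOT q31) is unit, so q31 = false.
The clause (q33) is unit, so q33 = true.
The clause (NOT q41) is unit, so q41 = false.
The clause (q43) is unit, so q43 = true.
That conflicts with the unit clause (NOT q43).
So q21 must be the other value — set q21 = false.
The clause (q23) is unit, so q23 = true.
The clause (NOT q13) is unit, so q13 = false.
The clause (NOT q33) is unit, so q33 = false.
The clause (q31) is unit, so q31 = true.
The clause (NOT q41) is unit, so q41 = false.
The clause (q43) is unit, so q43 = true.
That conflicts with the unit clause (NOT q43).
Either choice for q21 ends in contradiction.
So q12 must be the other value — set q12 = false.
The clause (q13) is unit, so q13 = true.
The clause (NOT q23) is unit, so q23 = false.
The clause (NOT q33) is unit, so q33 = false.
The clause (NOT q43) is unit, so q43 = false.
Case q21 = true:
The clause (NOT q31) is unit, so q31 = false.
The clause (q32) is unit, so q32 = true.
The clause (NOT q41) is unit, so q41 = false.
The clause (q42) is unit, so q42 = true.
That conflicts with the unit clause (NOT q42).
So q21 must be the other value — set q21 = false.
The clause (q22) is unit, so q22 = true.
The clause (NOT q32) is unit, so q32 = false.
The clause (q31) is unit, so q31 = true.
The clause (NOT q41) is unit, so q41 = false.
The clause (q42) is unit, so q42 = true.
That conflicts with the unit clause (NOT q42).
Either choice for q21 ends in contradiction.
Either choice for q12 ends in contradiction.
So q11 must be the other value — set q11 = true.
The clause (NOT q21) is unit, so q21 = false.
The clause (NOT q31) is unit, so q31 = false.
The clause (NOT q41) is unit, so q41 = false.
Case q22 = true:
The clause (NOT q12) is unit, so q12 = false.
The clause (NOT q32) is unit, so q32 = false.
The clause (q33) is unit, so q33 = true.
The clause (NOT q42) is unit, so q42 = false.
The clause (q43) is unit, so q43 = true.
That conflicts with the unit clause (NOT q43).
So q22 must be the other value — set q22 = false.
The clause (q23) is unit, so q23 = true.
The clause (NOT q13) is unit, so q13 = false.
The clause (NOT q33) is unit, so q33 = false.
The clause (q32) is unit, so q32 = true.
The clause (NOT q12) is unit, so q12 = false.
The clause (NOT q42) is unit, so q42 = false.
The clause (q43) is unit, so q43 = true.
That conflicts with the unit clause (NOT q43).
Either choice for q22 ends in contradiction.
Either choice for q11 ends in contradiction.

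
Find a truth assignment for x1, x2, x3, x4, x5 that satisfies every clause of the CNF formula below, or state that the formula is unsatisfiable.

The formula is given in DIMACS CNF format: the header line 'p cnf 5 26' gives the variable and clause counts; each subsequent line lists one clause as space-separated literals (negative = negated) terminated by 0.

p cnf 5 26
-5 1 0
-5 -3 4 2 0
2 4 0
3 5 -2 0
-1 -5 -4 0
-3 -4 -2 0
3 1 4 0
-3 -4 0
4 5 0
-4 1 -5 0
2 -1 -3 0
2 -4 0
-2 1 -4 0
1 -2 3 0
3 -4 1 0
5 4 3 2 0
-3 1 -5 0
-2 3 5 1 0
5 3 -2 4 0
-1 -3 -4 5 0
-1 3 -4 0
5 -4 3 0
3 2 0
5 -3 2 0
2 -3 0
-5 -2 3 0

Branch on x5: set x5 = True.
Unit clause (x1) forces x1 = True.
Unit clause (¬x4) forces x4 = False.
Unit clause (x2) forces x2 = True.
Unit clause (x3) forces x3 = True.
All clauses are satisfied.

x1=True; x2=True; x3=True; x4=False; x5=True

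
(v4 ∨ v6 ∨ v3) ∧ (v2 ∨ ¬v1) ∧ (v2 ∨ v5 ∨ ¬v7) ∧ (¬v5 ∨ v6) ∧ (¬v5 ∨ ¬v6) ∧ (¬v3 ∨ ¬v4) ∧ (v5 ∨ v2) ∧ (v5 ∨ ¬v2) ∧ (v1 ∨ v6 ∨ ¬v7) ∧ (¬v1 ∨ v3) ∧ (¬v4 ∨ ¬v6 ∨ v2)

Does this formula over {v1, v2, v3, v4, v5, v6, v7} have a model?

Case v2 = True:
Unit clause (v5) forces v5 = True.
Unit clause (v6) forces v6 = True.
That conflicts with the unit clause (¬v6).
So v2 must be the other value — set v2 = False.
Unit clause (¬v1) forces v1 = False.
Unit clause (v5) forces v5 = True.
Unit clause (v6) forces v6 = True.
That conflicts with the unit clause (¬v6).
Both values of v2 lead to a conflict.
No assignment satisfies every clause.

No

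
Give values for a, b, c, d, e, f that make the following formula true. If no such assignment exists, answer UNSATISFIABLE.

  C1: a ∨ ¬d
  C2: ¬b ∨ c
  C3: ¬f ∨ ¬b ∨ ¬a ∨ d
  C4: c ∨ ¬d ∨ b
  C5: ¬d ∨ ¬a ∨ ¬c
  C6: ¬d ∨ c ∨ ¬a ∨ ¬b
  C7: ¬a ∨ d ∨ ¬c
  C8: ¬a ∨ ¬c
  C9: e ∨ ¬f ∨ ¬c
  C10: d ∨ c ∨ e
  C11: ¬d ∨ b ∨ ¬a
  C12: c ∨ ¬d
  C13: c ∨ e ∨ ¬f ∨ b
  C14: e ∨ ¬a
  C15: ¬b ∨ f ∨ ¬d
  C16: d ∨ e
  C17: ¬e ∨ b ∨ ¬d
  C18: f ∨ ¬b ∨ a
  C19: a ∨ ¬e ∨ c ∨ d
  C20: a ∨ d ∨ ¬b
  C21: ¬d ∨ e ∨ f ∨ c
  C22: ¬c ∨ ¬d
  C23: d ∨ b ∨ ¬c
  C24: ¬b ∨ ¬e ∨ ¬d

Case a = True:
(¬c) alone gives c = False.
(¬b) alone gives b = False.
(¬d) alone gives d = False.
(e) alone gives e = True.
No clause remains; f is free.

a ↦ True; b ↦ False; c ↦ False; d ↦ False; e ↦ True; f ↦ True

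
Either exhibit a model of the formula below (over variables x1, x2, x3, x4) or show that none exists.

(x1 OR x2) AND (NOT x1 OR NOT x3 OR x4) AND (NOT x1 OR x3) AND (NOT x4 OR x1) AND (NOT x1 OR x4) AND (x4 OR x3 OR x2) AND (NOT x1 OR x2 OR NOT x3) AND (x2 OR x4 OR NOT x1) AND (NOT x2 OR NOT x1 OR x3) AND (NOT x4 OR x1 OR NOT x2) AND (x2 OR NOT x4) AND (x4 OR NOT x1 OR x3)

x1=true; x2=true; x3=true; x4=true

Suppose x1 = true.
From the singleton clause (x3), x3 = true.
From the singleton clause (x4), x4 = true.
From the singleton clause (x2), x2 = true.
All clauses are satisfied.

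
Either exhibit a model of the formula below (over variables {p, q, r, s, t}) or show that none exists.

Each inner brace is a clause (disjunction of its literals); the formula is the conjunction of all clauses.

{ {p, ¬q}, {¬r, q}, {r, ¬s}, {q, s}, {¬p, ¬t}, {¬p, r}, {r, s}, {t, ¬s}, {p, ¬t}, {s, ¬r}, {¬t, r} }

Case p = True:
The clause (¬t) is unit, so t = False.
The clause (r) is unit, so r = True.
The clause (q) is unit, so q = True.
The clause (¬s) is unit, so s = False.
Now (s) is unsatisfied and unit — conflict.
Backtrack on p: now try p = False.
The clause (¬q) is unit, so q = False.
The clause (¬r) is unit, so r = False.
The clause (¬s) is unit, so s = False.
Now (s) is unsatisfied and unit — conflict.
Neither p = True nor p = False works.

UNSATISFIABLE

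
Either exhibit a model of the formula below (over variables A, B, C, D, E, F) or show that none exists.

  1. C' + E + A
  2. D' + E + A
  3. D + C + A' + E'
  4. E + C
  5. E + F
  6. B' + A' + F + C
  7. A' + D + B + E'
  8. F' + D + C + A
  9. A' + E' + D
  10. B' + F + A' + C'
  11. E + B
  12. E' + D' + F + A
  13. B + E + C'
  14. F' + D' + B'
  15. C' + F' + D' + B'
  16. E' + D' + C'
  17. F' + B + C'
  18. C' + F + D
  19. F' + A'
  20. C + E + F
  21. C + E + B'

A: 0, B: 0, C: 0, D: 0, E: 1, F: 0

Case E = 1:
Case A = 0:
Case D = 0:
Case F = 0:
(C') alone gives C = 0.
No clause remains; B is free.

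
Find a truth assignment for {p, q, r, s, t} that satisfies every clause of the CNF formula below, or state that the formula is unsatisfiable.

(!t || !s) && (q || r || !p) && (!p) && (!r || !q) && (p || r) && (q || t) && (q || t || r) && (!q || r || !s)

p ↦ false,  q ↦ false,  r ↦ true,  s ↦ false,  t ↦ true

(!p) alone gives p = false.
(r) alone gives r = true.
(!q) alone gives q = false.
(t) alone gives t = true.
(!s) alone gives s = false.
Every clause now holds.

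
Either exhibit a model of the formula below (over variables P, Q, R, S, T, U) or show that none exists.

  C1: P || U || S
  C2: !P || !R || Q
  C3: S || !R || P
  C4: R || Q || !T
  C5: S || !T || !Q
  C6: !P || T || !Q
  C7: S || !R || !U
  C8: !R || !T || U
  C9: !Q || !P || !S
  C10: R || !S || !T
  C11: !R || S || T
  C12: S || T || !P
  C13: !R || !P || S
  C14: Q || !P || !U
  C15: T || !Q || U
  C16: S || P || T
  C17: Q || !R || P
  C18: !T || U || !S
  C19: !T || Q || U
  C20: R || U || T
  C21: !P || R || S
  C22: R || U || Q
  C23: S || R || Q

P ↦ false; Q ↦ true; R ↦ false; S ↦ true; T ↦ false; U ↦ true

Case P = false:
Case U = true:
Case S = true:
Case R = false:
The clause (!T) is unit, so T = false.
No clause remains; Q is free.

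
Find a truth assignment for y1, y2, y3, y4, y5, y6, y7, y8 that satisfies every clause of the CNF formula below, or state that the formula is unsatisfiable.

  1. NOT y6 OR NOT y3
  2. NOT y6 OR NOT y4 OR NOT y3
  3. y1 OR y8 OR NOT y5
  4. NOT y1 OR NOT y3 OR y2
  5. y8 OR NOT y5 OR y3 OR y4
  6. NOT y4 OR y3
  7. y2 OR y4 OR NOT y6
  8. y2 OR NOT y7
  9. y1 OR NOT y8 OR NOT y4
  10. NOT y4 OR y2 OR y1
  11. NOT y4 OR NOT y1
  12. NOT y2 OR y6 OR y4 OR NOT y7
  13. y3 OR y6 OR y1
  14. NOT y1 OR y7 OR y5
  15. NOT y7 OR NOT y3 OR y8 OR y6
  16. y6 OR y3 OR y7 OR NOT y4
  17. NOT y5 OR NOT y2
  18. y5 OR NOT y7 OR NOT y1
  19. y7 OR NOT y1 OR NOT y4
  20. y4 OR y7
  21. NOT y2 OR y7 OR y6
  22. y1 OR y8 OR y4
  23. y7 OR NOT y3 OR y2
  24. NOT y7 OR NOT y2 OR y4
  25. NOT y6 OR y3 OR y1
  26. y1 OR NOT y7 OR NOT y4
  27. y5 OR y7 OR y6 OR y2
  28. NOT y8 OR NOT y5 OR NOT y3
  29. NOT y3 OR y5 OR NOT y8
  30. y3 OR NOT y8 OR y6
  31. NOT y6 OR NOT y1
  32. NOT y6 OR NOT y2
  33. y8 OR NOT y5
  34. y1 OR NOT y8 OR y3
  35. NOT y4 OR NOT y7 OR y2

Case y6 = false:
Case y4 = false:
The clause (y7) is unit, so y7 = true.
The clause (y2) is unit, so y2 = true.
Now (NOT y2) is unsatisfied and unit — conflict.
So y4 must be the other value — set y4 = true.
The clause (y3) is unit, so y3 = true.
The clause (NOT y1) is unit, so y1 = false.
The clause (NOT y8) is unit, so y8 = false.
The clause (NOT y5) is unit, so y5 = false.
The clause (y2) is unit, so y2 = true.
The clause (NOT y7) is unit, so y7 = false.
Now (y7) is unsatisfied and unit — conflict.
Neither y4 = true nor y4 = false works.
So y6 must be the other value — set y6 = true.
The clause (NOT y3) is unit, so y3 = false.
The clause (NOT y4) is unit, so y4 = false.
The clause (y2) is unit, so y2 = true.
Now (NOT y2) is unsatisfied and unit — conflict.
Neither y6 = true nor y6 = false works.

UNSATISFIABLE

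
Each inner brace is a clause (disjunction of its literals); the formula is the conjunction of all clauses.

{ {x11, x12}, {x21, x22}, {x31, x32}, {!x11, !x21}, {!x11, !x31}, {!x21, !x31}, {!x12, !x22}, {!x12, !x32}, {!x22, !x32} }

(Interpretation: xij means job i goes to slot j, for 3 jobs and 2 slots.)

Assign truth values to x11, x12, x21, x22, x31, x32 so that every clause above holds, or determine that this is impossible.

Suppose x11 = true.
(!x21) alone gives x21 = false.
(x22) alone gives x22 = true.
(!x31) alone gives x31 = false.
(x32) alone gives x32 = true.
But (!x32) is also a unit clause — contradiction.
Undo x11 and try x11 = false.
(x12) alone gives x12 = true.
(!x22) alone gives x22 = false.
(x21) alone gives x21 = true.
(!x31) alone gives x31 = false.
(x32) alone gives x32 = true.
But (!x32) is also a unit clause — contradiction.
Both values of x11 lead to a conflict.

UNSATISFIABLE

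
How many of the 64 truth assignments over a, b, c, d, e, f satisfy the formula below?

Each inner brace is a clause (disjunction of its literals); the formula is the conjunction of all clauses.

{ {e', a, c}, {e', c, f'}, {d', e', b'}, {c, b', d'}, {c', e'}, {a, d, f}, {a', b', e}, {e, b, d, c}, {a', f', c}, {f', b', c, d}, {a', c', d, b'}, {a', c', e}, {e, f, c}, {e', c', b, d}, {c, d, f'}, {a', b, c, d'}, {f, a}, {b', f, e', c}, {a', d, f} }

There are 2^6 = 64 truth assignments over (a, b, c, d, e, f).
Split on d. With d = 1, the clauses containing d are satisfied and d' drops from the rest; 3 of the 2^5 = 32 assignments to the other variables satisfy what remains.
With d = 0, by the same count on the reduced clause set, 2 assignments work.
Total: 3 + 2 = 5.

5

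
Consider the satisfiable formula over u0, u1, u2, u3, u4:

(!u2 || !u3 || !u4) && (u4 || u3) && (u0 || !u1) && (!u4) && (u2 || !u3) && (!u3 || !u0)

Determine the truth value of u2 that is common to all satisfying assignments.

Suppose u2 = false.
From the singleton clause (!u4), u4 = false.
From the singleton clause (u3), u3 = true.
But (!u3) is also a unit clause — contradiction.
So every satisfying assignment has u2 = True.

True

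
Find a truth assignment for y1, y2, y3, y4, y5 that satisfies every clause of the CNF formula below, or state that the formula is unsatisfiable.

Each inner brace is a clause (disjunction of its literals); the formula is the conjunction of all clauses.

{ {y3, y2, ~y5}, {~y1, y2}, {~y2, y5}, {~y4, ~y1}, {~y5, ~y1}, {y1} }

UNSATISFIABLE

From the singleton clause (y1), y1 = 1.
From the singleton clause (y2), y2 = 1.
From the singleton clause (y5), y5 = 1.
That conflicts with the unit clause (~y5).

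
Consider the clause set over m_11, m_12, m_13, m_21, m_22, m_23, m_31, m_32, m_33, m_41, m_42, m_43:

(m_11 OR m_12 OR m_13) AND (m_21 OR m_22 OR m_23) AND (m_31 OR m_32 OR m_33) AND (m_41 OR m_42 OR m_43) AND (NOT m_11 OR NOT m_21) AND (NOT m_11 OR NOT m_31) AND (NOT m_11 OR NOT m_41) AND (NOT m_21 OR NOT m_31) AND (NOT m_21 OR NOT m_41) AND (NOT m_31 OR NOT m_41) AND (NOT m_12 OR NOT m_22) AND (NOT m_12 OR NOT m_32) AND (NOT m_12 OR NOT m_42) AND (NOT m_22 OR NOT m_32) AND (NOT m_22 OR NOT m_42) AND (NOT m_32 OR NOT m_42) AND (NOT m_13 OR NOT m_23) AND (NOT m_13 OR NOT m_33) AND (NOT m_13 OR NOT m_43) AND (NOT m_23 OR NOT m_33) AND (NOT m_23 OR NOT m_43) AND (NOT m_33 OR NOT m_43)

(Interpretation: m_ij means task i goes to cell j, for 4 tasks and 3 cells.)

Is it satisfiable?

Unsatisfiable

Suppose m_11 = false.
Suppose m_12 = true.
The clause (NOT m_22) is unit, so m_22 = false.
The clause (NOT m_32) is unit, so m_32 = false.
The clause (NOT m_42) is unit, so m_42 = false.
Suppose m_21 = true.
The clause (NOT m_31) is unit, so m_31 = false.
The clause (m_33) is unit, so m_33 = true.
The clause (NOT m_41) is unit, so m_41 = false.
The clause (m_43) is unit, so m_43 = true.
That conflicts with the unit clause (NOT m_43).
That branch fails; take m_21 = false instead.
The clause (m_23) is unit, so m_23 = true.
The clause (NOT m_13) is unit, so m_13 = false.
The clause (NOT m_33) is unit, so m_33 = false.
The clause (m_31) is unit, so m_31 = true.
The clause (NOT m_41) is unit, so m_41 = false.
The clause (m_43) is unit, so m_43 = true.
That conflicts with the unit clause (NOT m_43).
Neither m_21 = true nor m_21 = false works.
That branch fails; take m_12 = false instead.
The clause (m_13) is unit, so m_13 = true.
The clause (NOT m_23) is unit, so m_23 = false.
The clause (NOT m_33) is unit, so m_33 = false.
The clause (NOT m_43) is unit, so m_43 = false.
Suppose m_21 = true.
The clause (NOT m_31) is unit, so m_31 = false.
The clause (m_32) is unit, so m_32 = true.
The clause (NOT m_41) is unit, so m_41 = false.
The clause (m_42) is unit, so m_42 = true.
That conflicts with the unit clause (NOT m_42).
That branch fails; take m_21 = false instead.
The clause (m_22) is unit, so m_22 = true.
The clause (NOT m_32) is unit, so m_32 = false.
The clause (m_31) is unit, so m_31 = true.
The clause (NOT m_41) is unit, so m_41 = false.
The clause (m_42) is unit, so m_42 = true.
That conflicts with the unit clause (NOT m_42).
Neither m_21 = true nor m_21 = false works.
Neither m_12 = true nor m_12 = false works.
That branch fails; take m_11 = true instead.
The clause (NOT m_21) is unit, so m_21 = false.
The clause (NOT m_31) is unit, so m_31 = false.
The clause (NOT m_41) is unit, so m_41 = false.
Suppose m_22 = true.
The clause (NOT m_12) is unit, so m_12 = false.
The clause (NOT m_32) is unit, so m_32 = false.
The clause (m_33) is unit, so m_33 = true.
The clause (NOT m_42) is unit, so m_42 = false.
The clause (m_43) is unit, so m_43 = true.
That conflicts with the unit clause (NOT m_43).
That branch fails; take m_22 = false instead.
The clause (m_23) is unit, so m_23 = true.
The clause (NOT m_13) is unit, so m_13 = false.
The clause (NOT m_33) is unit, so m_33 = false.
The clause (m_32) is unit, so m_32 = true.
The clause (NOT m_12) is unit, so m_12 = false.
The clause (NOT m_42) is unit, so m_42 = false.
The clause (m_43) is unit, so m_43 = true.
That conflicts with the unit clause (NOT m_43).
Neither m_22 = true nor m_22 = false works.
Neither m_11 = true nor m_11 = false works.
No assignment satisfies every clause.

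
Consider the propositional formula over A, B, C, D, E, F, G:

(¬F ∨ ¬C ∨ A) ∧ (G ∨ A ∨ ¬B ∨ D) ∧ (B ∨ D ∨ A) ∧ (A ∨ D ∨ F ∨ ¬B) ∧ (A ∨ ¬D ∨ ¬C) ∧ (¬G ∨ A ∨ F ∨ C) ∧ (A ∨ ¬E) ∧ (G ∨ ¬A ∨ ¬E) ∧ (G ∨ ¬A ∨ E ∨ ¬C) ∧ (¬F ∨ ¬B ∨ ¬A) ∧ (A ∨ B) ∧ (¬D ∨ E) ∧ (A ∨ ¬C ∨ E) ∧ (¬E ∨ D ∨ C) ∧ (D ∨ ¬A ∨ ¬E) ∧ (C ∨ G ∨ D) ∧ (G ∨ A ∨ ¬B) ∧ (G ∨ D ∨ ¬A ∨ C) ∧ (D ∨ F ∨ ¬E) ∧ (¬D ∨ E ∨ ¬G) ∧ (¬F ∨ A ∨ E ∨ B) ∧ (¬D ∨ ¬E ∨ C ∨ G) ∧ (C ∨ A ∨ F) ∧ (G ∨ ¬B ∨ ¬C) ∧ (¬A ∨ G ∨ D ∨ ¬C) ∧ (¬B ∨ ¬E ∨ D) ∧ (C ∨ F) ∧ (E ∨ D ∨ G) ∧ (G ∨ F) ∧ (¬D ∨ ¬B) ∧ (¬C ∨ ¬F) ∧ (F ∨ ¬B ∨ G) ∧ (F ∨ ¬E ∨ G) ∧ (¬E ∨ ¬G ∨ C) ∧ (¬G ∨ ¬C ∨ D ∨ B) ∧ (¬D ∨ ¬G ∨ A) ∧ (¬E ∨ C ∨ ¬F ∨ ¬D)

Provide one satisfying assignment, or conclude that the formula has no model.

Case A = True:
Case G = True:
Case F = False:
Unit clause (C) forces C = True.
Case D = False:
Unit clause (¬E) forces E = False.
Unit clause (B) forces B = True.
Every clause now holds.

A: True; B: True; C: True; D: False; E: False; F: False; G: True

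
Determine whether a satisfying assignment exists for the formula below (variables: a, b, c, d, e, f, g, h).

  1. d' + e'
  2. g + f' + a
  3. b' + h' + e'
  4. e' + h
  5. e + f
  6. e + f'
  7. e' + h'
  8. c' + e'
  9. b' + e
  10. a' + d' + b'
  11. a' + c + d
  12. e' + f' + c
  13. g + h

Try d = 0.
Try e = 0.
(f) alone gives f = 1.
But (f') is also a unit clause — contradiction.
Backtrack on e: now try e = 1.
(h) alone gives h = 1.
But (h') is also a unit clause — contradiction.
Both values of e lead to a conflict.
Backtrack on d: now try d = 1.
(e') alone gives e = 0.
(f) alone gives f = 1.
But (f') is also a unit clause — contradiction.
Both values of d lead to a conflict.
No assignment satisfies every clause.

Unsatisfiable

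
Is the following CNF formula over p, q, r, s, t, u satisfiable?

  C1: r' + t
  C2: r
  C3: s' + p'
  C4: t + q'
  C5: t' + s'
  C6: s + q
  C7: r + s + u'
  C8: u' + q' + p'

From the singleton clause (r), r = 1.
From the singleton clause (t), t = 1.
From the singleton clause (s'), s = 0.
From the singleton clause (q), q = 1.
Case u = 1:
From the singleton clause (p'), p = 0.
This assignment satisfies each clause.
A satisfying assignment: p ↦ 0, q ↦ 1, r ↦ 1, s ↦ 0, t ↦ 1, u ↦ 1.

Yes, satisfiable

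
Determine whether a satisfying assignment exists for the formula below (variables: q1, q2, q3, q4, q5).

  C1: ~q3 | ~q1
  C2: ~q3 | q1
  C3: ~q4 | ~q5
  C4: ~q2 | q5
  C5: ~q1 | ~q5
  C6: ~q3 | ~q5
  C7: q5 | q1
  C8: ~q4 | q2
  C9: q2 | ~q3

Satisfiable

Case q3 = 0:
Case q4 = 0:
Case q2 = 0:
Case q1 = 1:
(~q5) alone gives q5 = 0.
All clauses are satisfied.
A satisfying assignment: q1=1,  q2=0,  q3=0,  q4=0,  q5=0.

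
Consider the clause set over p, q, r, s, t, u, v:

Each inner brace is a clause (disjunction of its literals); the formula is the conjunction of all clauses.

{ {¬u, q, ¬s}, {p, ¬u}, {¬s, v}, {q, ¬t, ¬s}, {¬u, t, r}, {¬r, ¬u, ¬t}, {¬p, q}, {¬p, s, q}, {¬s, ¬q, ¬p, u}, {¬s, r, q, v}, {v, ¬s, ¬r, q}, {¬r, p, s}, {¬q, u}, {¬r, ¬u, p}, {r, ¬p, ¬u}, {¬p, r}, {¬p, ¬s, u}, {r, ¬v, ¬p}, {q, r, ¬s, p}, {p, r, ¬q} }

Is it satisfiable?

Yes, satisfiable

Case p = True:
Unit clause (q) forces q = True.
Unit clause (u) forces u = True.
Unit clause (r) forces r = True.
Unit clause (¬t) forces t = False.
Case s = False:
No clause remains; v is free.
A satisfying assignment: p=True; q=True; r=True; s=False; t=False; u=True; v=True.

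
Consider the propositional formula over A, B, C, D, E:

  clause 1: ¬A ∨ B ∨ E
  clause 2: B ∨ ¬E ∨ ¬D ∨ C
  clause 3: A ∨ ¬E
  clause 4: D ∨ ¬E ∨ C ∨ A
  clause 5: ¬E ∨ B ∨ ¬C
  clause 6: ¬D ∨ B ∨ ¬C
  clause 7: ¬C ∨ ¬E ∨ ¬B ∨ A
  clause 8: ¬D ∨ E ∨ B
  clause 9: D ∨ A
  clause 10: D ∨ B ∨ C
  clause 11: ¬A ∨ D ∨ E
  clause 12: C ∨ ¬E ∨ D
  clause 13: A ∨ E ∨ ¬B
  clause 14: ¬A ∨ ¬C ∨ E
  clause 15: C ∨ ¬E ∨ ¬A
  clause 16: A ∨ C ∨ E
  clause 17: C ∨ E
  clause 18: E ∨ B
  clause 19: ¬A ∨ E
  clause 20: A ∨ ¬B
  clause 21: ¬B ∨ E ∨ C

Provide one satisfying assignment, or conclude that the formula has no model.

Suppose A = True.
The clause (E) is unit, so E = True.
The clause (C) is unit, so C = True.
The clause (B) is unit, so B = True.
All clauses hold; D can take either value.

A ↦ True; B ↦ True; C ↦ True; D ↦ False; E ↦ True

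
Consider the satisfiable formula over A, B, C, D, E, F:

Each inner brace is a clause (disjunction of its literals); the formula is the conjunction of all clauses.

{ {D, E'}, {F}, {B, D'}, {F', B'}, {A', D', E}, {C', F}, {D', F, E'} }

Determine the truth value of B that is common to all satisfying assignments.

Suppose B = 1.
(F) alone gives F = 1.
But (F') is also a unit clause — contradiction.
So every satisfying assignment has B = False.

False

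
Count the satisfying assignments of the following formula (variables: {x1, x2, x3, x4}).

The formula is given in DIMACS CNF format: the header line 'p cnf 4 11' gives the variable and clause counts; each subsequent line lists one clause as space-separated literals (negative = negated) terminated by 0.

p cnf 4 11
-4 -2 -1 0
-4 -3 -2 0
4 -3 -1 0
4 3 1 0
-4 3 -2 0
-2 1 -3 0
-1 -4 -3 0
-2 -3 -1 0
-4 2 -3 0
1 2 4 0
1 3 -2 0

There are 2^4 = 16 truth assignments over (x1, x2, x3, x4).
Split on x1. With x1 = True, the clauses containing x1 are satisfied and ¬x1 drops from the rest; 3 of the 2^3 = 8 assignments to the other variables satisfy what remains.
With x1 = False, by the same count on the reduced clause set, 1 assignment works.
(One model: x1=F, x2=F, x3=F, x4=T.)
Total: 3 + 1 = 4.

4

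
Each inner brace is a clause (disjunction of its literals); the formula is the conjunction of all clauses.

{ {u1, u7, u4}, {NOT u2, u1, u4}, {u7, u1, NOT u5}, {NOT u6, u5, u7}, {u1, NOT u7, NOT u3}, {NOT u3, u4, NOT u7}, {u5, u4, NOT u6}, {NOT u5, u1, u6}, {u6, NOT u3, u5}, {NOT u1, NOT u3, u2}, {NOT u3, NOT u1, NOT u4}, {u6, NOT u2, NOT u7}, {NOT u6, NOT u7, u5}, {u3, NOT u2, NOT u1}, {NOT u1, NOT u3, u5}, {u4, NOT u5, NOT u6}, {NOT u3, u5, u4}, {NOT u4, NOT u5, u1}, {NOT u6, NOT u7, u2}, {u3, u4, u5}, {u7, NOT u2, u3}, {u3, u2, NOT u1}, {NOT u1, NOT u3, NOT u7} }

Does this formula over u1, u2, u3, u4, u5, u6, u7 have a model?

Suppose u1 = true.
Suppose u3 = true.
The clause (u2) is unit, so u2 = true.
The clause (NOT u4) is unit, so u4 = false.
The clause (NOT u7) is unit, so u7 = false.
The clause (u5) is unit, so u5 = true.
The clause (NOT u6) is unit, so u6 = false.
All clauses are satisfied.
A satisfying assignment: u1 ↦ true; u2 ↦ true; u3 ↦ true; u4 ↦ false; u5 ↦ true; u6 ↦ false; u7 ↦ false.

Yes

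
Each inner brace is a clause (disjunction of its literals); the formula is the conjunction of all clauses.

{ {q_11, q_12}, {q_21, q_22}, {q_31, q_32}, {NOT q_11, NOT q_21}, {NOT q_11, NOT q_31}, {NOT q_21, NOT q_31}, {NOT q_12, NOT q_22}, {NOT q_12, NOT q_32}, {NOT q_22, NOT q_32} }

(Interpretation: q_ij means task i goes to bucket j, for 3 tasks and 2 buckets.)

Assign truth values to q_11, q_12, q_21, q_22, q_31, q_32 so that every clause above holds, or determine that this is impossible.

Case q_11 = true:
(NOT q_21) alone gives q_21 = false.
(q_22) alone gives q_22 = true.
(NOT q_31) alone gives q_31 = false.
(q_32) alone gives q_32 = true.
Now (NOT q_32) is unsatisfied and unit — conflict.
That branch fails; take q_11 = false instead.
(q_12) alone gives q_12 = true.
(NOT q_22) alone gives q_22 = false.
(q_21) alone gives q_21 = true.
(NOT q_31) alone gives q_31 = false.
(q_32) alone gives q_32 = true.
Now (NOT q_32) is unsatisfied and unit — conflict.
Either choice for q_11 ends in contradiction.

UNSATISFIABLE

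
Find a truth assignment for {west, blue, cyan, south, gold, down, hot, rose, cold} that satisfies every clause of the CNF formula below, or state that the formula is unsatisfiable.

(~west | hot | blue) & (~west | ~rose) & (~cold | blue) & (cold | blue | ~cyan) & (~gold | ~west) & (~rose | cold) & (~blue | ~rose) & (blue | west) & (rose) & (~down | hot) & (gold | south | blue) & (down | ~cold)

UNSATISFIABLE

From the singleton clause (rose), rose = 1.
From the singleton clause (~west), west = 0.
From the singleton clause (cold), cold = 1.
From the singleton clause (blue), blue = 1.
Now (~blue) is unsatisfied and unit — conflict.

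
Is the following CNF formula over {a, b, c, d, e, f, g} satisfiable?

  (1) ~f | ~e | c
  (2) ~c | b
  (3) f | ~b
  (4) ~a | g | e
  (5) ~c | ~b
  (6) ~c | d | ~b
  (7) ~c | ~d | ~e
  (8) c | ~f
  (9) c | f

Case c = 0:
The clause (~f) is unit, so f = 0.
Now (f) is unsatisfied and unit — conflict.
That branch fails; take c = 1 instead.
The clause (b) is unit, so b = 1.
Now (~b) is unsatisfied and unit — conflict.
Either choice for c ends in contradiction.
No assignment satisfies every clause.

Unsatisfiable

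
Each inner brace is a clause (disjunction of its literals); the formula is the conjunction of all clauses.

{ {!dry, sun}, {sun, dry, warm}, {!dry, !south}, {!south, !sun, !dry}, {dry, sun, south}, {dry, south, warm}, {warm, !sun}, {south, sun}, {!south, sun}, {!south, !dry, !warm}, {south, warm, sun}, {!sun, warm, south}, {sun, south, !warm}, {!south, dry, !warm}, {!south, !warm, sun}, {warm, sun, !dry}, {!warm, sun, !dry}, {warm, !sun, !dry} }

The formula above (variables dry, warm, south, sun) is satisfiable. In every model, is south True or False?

Suppose south = true.
(!dry) alone gives dry = false.
(sun) alone gives sun = true.
(warm) alone gives warm = true.
Now (!warm) is unsatisfied and unit — conflict.
So every satisfying assignment has south = False.

False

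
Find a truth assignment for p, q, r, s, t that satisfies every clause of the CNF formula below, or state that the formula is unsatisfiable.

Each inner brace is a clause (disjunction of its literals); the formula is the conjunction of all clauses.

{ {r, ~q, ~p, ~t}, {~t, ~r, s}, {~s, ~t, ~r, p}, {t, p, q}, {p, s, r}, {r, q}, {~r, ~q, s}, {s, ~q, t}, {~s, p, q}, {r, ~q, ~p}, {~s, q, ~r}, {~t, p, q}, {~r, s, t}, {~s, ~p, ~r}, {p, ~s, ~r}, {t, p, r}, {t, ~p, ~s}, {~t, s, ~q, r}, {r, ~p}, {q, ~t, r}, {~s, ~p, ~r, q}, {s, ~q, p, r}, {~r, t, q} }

p ↦ 0; q ↦ 1; r ↦ 0; s ↦ 1; t ↦ 1

Suppose r = 0.
(q) alone gives q = 1.
(~p) alone gives p = 0.
(s) alone gives s = 1.
(t) alone gives t = 1.
All clauses are satisfied.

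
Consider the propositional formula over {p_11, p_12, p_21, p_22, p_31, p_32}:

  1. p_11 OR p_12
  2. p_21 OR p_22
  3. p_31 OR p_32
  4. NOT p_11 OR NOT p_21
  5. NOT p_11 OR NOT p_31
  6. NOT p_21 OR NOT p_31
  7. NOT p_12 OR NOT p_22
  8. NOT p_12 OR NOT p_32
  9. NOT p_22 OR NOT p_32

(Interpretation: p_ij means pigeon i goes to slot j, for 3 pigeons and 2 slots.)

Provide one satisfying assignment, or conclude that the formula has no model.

UNSATISFIABLE

Try p_11 = true.
The clause (NOT p_21) is unit, so p_21 = false.
The clause (p_22) is unit, so p_22 = true.
The clause (NOT p_31) is unit, so p_31 = false.
The clause (p_32) is unit, so p_32 = true.
That conflicts with the unit clause (NOT p_32).
So p_11 must be the other value — set p_11 = false.
The clause (p_12) is unit, so p_12 = true.
The clause (NOT p_22) is unit, so p_22 = false.
The clause (p_21) is unit, so p_21 = true.
The clause (NOT p_31) is unit, so p_31 = false.
The clause (p_32) is unit, so p_32 = true.
That conflicts with the unit clause (NOT p_32).
Either choice for p_11 ends in contradiction.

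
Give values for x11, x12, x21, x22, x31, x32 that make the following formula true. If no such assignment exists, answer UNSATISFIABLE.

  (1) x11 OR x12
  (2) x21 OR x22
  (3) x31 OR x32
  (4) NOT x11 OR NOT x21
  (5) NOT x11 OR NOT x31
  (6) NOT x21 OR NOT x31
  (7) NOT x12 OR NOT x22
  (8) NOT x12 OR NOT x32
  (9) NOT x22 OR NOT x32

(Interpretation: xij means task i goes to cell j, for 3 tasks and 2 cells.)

Branch on x11: set x11 = true.
(NOT x21) alone gives x21 = false.
(x22) alone gives x22 = true.
(NOT x31) alone gives x31 = false.
(x32) alone gives x32 = true.
That conflicts with the unit clause (NOT x32).
That branch fails; take x11 = false instead.
(x12) alone gives x12 = true.
(NOT x22) alone gives x22 = false.
(x21) alone gives x21 = true.
(NOT x31) alone gives x31 = false.
(x32) alone gives x32 = true.
That conflicts with the unit clause (NOT x32).
Either choice for x11 ends in contradiction.

UNSATISFIABLE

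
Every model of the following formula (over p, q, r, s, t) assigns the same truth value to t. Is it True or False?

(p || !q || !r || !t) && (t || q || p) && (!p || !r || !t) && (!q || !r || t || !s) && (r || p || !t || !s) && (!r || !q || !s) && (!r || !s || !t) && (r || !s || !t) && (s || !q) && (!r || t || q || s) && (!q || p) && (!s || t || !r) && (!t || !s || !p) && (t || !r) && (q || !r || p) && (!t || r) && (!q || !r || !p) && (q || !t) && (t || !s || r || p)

Suppose t = true.
Unit clause (r) forces r = true.
Unit clause (!p) forces p = false.
Unit clause (!q) forces q = false.
That conflicts with the unit clause (q).
So every satisfying assignment has t = False.

False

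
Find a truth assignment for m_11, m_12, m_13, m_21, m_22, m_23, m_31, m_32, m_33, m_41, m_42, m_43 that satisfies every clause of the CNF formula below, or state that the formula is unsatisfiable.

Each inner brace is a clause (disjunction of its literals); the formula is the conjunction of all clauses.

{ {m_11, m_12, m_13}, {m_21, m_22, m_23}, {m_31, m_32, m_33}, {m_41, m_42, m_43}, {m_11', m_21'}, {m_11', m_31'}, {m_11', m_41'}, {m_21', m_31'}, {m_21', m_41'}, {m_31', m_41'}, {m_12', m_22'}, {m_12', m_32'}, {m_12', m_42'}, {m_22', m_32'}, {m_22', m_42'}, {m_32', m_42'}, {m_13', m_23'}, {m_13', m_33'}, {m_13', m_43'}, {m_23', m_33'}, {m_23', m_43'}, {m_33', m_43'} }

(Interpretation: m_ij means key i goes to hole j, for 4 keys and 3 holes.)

Suppose m_11 = 0.
Suppose m_12 = 1.
Unit clause (m_22') forces m_22 = 0.
Unit clause (m_32') forces m_32 = 0.
Unit clause (m_42') forces m_42 = 0.
Suppose m_21 = 1.
Unit clause (m_31') forces m_31 = 0.
Unit clause (m_33) forces m_33 = 1.
Unit clause (m_41') forces m_41 = 0.
Unit clause (m_43) forces m_43 = 1.
But (m_43') is also a unit clause — contradiction.
Backtrack on m_21: now try m_21 = 0.
Unit clause (m_23) forces m_23 = 1.
Unit clause (m_13') forces m_13 = 0.
Unit clause (m_33') forces m_33 = 0.
Unit clause (m_31) forces m_31 = 1.
Unit clause (m_41') forces m_41 = 0.
Unit clause (m_43) forces m_43 = 1.
But (m_43') is also a unit clause — contradiction.
Neither m_21 = 1 nor m_21 = 0 works.
Backtrack on m_12: now try m_12 = 0.
Unit clause (m_13) forces m_13 = 1.
Unit clause (m_23') forces m_23 = 0.
Unit clause (m_33') forces m_33 = 0.
Unit clause (m_43') forces m_43 = 0.
Suppose m_21 = 1.
Unit clause (m_31') forces m_31 = 0.
Unit clause (m_32) forces m_32 = 1.
Unit clause (m_41') forces m_41 = 0.
Unit clause (m_42) forces m_42 = 1.
But (m_42') is also a unit clause — contradiction.
Backtrack on m_21: now try m_21 = 0.
Unit clause (m_22) forces m_22 = 1.
Unit clause (m_32') forces m_32 = 0.
Unit clause (m_31) forces m_31 = 1.
Unit clause (m_41') forces m_41 = 0.
Unit clause (m_42) forces m_42 = 1.
But (m_42') is also a unit clause — contradiction.
Neither m_21 = 1 nor m_21 = 0 works.
Neither m_12 = 1 nor m_12 = 0 works.
Backtrack on m_11: now try m_11 = 1.
Unit clause (m_21') forces m_21 = 0.
Unit clause (m_31') forces m_31 = 0.
Unit clause (m_41') forces m_41 = 0.
Suppose m_22 = 1.
Unit clause (m_12') forces m_12 = 0.
Unit clause (m_32') forces m_32 = 0.
Unit clause (m_33) forces m_33 = 1.
Unit clause (m_42') forces m_42 = 0.
Unit clause (m_43) forces m_43 = 1.
But (m_43') is also a unit clause — contradiction.
Backtrack on m_22: now try m_22 = 0.
Unit clause (m_23) forces m_23 = 1.
Unit clause (m_13') forces m_13 = 0.
Unit clause (m_33') forces m_33 = 0.
Unit clause (m_32) forces m_32 = 1.
Unit clause (m_12') forces m_12 = 0.
Unit clause (m_42') forces m_42 = 0.
Unit clause (m_43) forces m_43 = 1.
But (m_43') is also a unit clause — contradiction.
Neither m_22 = 1 nor m_22 = 0 works.
Neither m_11 = 1 nor m_11 = 0 works.

UNSATISFIABLE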